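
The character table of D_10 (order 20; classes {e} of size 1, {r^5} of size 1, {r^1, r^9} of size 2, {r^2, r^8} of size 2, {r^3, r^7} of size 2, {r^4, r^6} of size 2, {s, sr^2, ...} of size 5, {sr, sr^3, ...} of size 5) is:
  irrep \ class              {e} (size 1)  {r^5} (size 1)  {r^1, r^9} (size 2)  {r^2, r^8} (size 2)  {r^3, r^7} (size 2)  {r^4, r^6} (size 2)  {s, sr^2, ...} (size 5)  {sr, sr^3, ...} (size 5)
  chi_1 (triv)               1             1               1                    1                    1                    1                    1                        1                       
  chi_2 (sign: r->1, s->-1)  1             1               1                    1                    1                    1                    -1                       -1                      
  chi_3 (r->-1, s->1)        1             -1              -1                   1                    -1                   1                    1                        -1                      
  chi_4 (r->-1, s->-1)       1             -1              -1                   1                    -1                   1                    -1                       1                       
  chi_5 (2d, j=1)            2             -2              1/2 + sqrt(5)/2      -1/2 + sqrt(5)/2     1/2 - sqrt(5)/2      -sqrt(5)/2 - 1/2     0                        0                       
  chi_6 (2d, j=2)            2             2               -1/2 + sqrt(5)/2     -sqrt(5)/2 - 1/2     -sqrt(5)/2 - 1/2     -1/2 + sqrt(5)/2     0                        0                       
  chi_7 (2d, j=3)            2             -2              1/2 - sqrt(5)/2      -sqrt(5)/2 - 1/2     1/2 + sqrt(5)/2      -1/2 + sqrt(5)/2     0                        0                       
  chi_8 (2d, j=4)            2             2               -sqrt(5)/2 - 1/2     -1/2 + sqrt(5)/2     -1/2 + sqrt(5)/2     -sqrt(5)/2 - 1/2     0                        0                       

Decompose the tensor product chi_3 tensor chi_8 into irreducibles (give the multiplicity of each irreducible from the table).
chi_3 tensor chi_8 = chi_5 (all other irreducibles have multiplicity 0).

Argument: The character of a tensor product is the pointwise product (chi_3 * chi_8)(C) = chi_3(C) * chi_8(C):
  {e}: (1)*(2), {r^5}: (-1)*(2), {r^1, r^9}: (-1)*(-sqrt(5)/2 - 1/2), {r^2, r^8}: (1)*(-1/2 + sqrt(5)/2), {r^3, r^7}: (-1)*(-1/2 + sqrt(5)/2), {r^4, r^6}: (1)*(-sqrt(5)/2 - 1/2), {s, sr^2, ...}: (1)*(0), {sr, sr^3, ...}: (-1)*(0)
so (chi_3 * chi_8) takes values
  {e} -> 2, {r^5} -> -2, {r^1, r^9} -> 1/2 + sqrt(5)/2, {r^2, r^8} -> -1/2 + sqrt(5)/2, {r^3, r^7} -> 1/2 - sqrt(5)/2, {r^4, r^6} -> -sqrt(5)/2 - 1/2, {s, sr^2, ...} -> 0, {sr, sr^3, ...} -> 0.
Now take the inner product of this character with each irreducible chi from the table, <chi_3*chi_8, chi> = (1/20) sum_C |C| (chi_3*chi_8)(C) conj(chi(C)):
  <chi_3*chi_8, chi_1> = (1/20)[1*(2)*conj(1) + 1*(-2)*conj(1) + 2*(1/2 + sqrt(5)/2)*conj(1) + 2*(-1/2 + sqrt(5)/2)*conj(1) + 2*(1/2 - sqrt(5)/2)*conj(1) + 2*(-sqrt(5)/2 - 1/2)*conj(1) + 5*(0)*conj(1) + 5*(0)*conj(1)]
      = (1/20)[(2) + (-2) + (1 + sqrt(5)) + (-1 + sqrt(5)) + (1 - sqrt(5)) + (-sqrt(5) - 1) + (0) + (0)] = 0/20 = 0
  <chi_3*chi_8, chi_2> = (1/20)[1*(2)*conj(1) + 1*(-2)*conj(1) + 2*(1/2 + sqrt(5)/2)*conj(1) + 2*(-1/2 + sqrt(5)/2)*conj(1) + 2*(1/2 - sqrt(5)/2)*conj(1) + 2*(-sqrt(5)/2 - 1/2)*conj(1) + 5*(0)*conj(-1) + 5*(0)*conj(-1)]
      = (1/20)[(2) + (-2) + (1 + sqrt(5)) + (-1 + sqrt(5)) + (1 - sqrt(5)) + (-sqrt(5) - 1) + (0) + (0)] = 0/20 = 0
  <chi_3*chi_8, chi_3> = (1/20)[1*(2)*conj(1) + 1*(-2)*conj(-1) + 2*(1/2 + sqrt(5)/2)*conj(-1) + 2*(-1/2 + sqrt(5)/2)*conj(1) + 2*(1/2 - sqrt(5)/2)*conj(-1) + 2*(-sqrt(5)/2 - 1/2)*conj(1) + 5*(0)*conj(1) + 5*(0)*conj(-1)]
      = (1/20)[(2) + (2) + (-sqrt(5) - 1) + (-1 + sqrt(5)) + (-1 + sqrt(5)) + (-sqrt(5) - 1) + (0) + (0)] = 0/20 = 0
  <chi_3*chi_8, chi_4> = (1/20)[1*(2)*conj(1) + 1*(-2)*conj(-1) + 2*(1/2 + sqrt(5)/2)*conj(-1) + 2*(-1/2 + sqrt(5)/2)*conj(1) + 2*(1/2 - sqrt(5)/2)*conj(-1) + 2*(-sqrt(5)/2 - 1/2)*conj(1) + 5*(0)*conj(-1) + 5*(0)*conj(1)]
      = (1/20)[(2) + (2) + (-sqrt(5) - 1) + (-1 + sqrt(5)) + (-1 + sqrt(5)) + (-sqrt(5) - 1) + (0) + (0)] = 0/20 = 0
  <chi_3*chi_8, chi_5> = (1/20)[1*(2)*conj(2) + 1*(-2)*conj(-2) + 2*(1/2 + sqrt(5)/2)*conj(1/2 + sqrt(5)/2) + 2*(-1/2 + sqrt(5)/2)*conj(-1/2 + sqrt(5)/2) + 2*(1/2 - sqrt(5)/2)*conj(1/2 - sqrt(5)/2) + 2*(-sqrt(5)/2 - 1/2)*conj(-sqrt(5)/2 - 1/2) + 5*(0)*conj(0) + 5*(0)*conj(0)]
      = (1/20)[(4) + (4) + (sqrt(5) + 3) + (3 - sqrt(5)) + (3 - sqrt(5)) + (sqrt(5) + 3) + (0) + (0)] = 20/20 = 1
  <chi_3*chi_8, chi_6> = (1/20)[1*(2)*conj(2) + 1*(-2)*conj(2) + 2*(1/2 + sqrt(5)/2)*conj(-1/2 + sqrt(5)/2) + 2*(-1/2 + sqrt(5)/2)*conj(-sqrt(5)/2 - 1/2) + 2*(1/2 - sqrt(5)/2)*conj(-sqrt(5)/2 - 1/2) + 2*(-sqrt(5)/2 - 1/2)*conj(-1/2 + sqrt(5)/2) + 5*(0)*conj(0) + 5*(0)*conj(0)]
      = (1/20)[(4) + (-4) + (2) + (-2) + (2) + (-2) + (0) + (0)] = 0/20 = 0
  <chi_3*chi_8, chi_7> = (1/20)[1*(2)*conj(2) + 1*(-2)*conj(-2) + 2*(1/2 + sqrt(5)/2)*conj(1/2 - sqrt(5)/2) + 2*(-1/2 + sqrt(5)/2)*conj(-sqrt(5)/2 - 1/2) + 2*(1/2 - sqrt(5)/2)*conj(1/2 + sqrt(5)/2) + 2*(-sqrt(5)/2 - 1/2)*conj(-1/2 + sqrt(5)/2) + 5*(0)*conj(0) + 5*(0)*conj(0)]
      = (1/20)[(4) + (4) + (-2) + (-2) + (-2) + (-2) + (0) + (0)] = 0/20 = 0
  <chi_3*chi_8, chi_8> = (1/20)[1*(2)*conj(2) + 1*(-2)*conj(2) + 2*(1/2 + sqrt(5)/2)*conj(-sqrt(5)/2 - 1/2) + 2*(-1/2 + sqrt(5)/2)*conj(-1/2 + sqrt(5)/2) + 2*(1/2 - sqrt(5)/2)*conj(-1/2 + sqrt(5)/2) + 2*(-sqrt(5)/2 - 1/2)*conj(-sqrt(5)/2 - 1/2) + 5*(0)*conj(0) + 5*(0)*conj(0)]
      = (1/20)[(4) + (-4) + (-3 - sqrt(5)) + (3 - sqrt(5)) + (-3 + sqrt(5)) + (sqrt(5) + 3) + (0) + (0)] = 0/20 = 0
Hence the multiplicities are chi_5: 1. Dimension check: dim(chi_3)*dim(chi_8) = 1*2 = 2 and sum (mult * dim) = 1*2 = 2.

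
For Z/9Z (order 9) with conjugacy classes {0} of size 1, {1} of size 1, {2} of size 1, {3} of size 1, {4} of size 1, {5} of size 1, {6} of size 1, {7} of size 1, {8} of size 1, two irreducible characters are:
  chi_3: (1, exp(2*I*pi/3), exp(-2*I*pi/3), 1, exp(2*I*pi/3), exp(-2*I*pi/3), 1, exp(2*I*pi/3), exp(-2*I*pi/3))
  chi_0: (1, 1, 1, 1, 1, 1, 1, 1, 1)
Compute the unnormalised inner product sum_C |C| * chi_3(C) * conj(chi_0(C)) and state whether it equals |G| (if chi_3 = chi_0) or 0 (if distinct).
Sum = 0; so <chi_3, chi_0> = 0 (distinct irreducibles are orthogonal).

Solution. Compute term by term over conjugacy classes (|C| * chi_3(C) * conj(chi_0(C))):
  1*(1)*conj(1) + 1*(exp(2*I*pi/3))*conj(1) + 1*(exp(-2*I*pi/3))*conj(1) + 1*(1)*conj(1) + 1*(exp(2*I*pi/3))*conj(1) + 1*(exp(-2*I*pi/3))*conj(1) + 1*(1)*conj(1) + 1*(exp(2*I*pi/3))*conj(1) + 1*(exp(-2*I*pi/3))*conj(1)
  = (1) + (exp(2*I*pi/3)) + (exp(-2*I*pi/3)) + (1) + (exp(2*I*pi/3)) + (exp(-2*I*pi/3)) + (1) + (exp(2*I*pi/3)) + (exp(-2*I*pi/3))
  = 0.
(Exp terms are combined using exp(i*s)*conj(exp(i*t)) = exp(i*(s-t)), and sums of them are collapsed using the identity that for every m > 1 the m distinct m-th roots of unity sum to 0, e.g. 1 + exp(2*I*pi/3) + exp(-2*I*pi/3) = 0.)
Dividing by |G| = 9 gives 0/9 = 0, matching the row-orthogonality relation <chi_3, chi_0> = [chi_3 = chi_0].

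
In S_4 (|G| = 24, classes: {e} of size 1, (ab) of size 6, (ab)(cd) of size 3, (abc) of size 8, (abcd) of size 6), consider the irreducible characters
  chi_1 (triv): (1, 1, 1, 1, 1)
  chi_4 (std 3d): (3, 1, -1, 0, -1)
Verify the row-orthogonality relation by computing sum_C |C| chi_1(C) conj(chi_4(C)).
Sum = 0; so <chi_1, chi_4> = 0 (distinct irreducibles are orthogonal).

Solution. Compute term by term over conjugacy classes (|C| * chi_1(C) * conj(chi_4(C))):
  1*(1)*conj(3) + 6*(1)*conj(1) + 3*(1)*conj(-1) + 8*(1)*conj(0) + 6*(1)*conj(-1)
  = (3) + (6) + (-3) + (0) + (-6)
  = 0.
Dividing by |G| = 24 gives 0/24 = 0, matching the row-orthogonality relation <chi_1, chi_4> = [chi_1 = chi_4].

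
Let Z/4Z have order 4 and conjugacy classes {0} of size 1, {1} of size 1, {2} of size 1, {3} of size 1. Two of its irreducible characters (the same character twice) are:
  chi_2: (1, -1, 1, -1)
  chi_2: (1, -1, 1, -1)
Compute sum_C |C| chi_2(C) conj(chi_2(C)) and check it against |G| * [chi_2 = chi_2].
Sum = 4 = |G| = 4; so <chi_2, chi_2> = 1 (norm-1 confirms irreducibility).

Compute term by term over conjugacy classes (|C| * chi_2(C) * conj(chi_2(C))):
  1*(1)*conj(1) + 1*(-1)*conj(-1) + 1*(1)*conj(1) + 1*(-1)*conj(-1)
  = (1) + (1) + (1) + (1)
  = 4.
(Exp terms are combined using exp(i*s)*conj(exp(i*t)) = exp(i*(s-t)), and sums of them are collapsed using the identity that for every m > 1 the m distinct m-th roots of unity sum to 0, e.g. 1 + exp(2*I*pi/3) + exp(-2*I*pi/3) = 0.)
Dividing by |G| = 4 gives 4/4 = 1, matching the row-orthogonality relation <chi_2, chi_2> = [chi_2 = chi_2].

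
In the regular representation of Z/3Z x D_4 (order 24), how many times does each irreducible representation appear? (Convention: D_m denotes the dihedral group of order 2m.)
Each irreducible V_i of dimension d_i appears with multiplicity d_i, i.e. rho_reg = (direct sum over all irreducibles V_i) d_i V_i. The irreducible dimensions for Z/3Z x D_4 are 1, 1, 1, 1, 1, 1, 1, 1, 1, 1, 1, 1, 2, 2, 2: 12 irreducibles of dimension 1, each with multiplicity 1; 3 irreducibles of dimension 2, each with multiplicity 2. Total dimension 12*1*1 + 3*2*2 = 24 = |G|.

Justification: General theorem: in the regular representation of a finite group G, each irreducible appears with multiplicity equal to its dimension. Check: dim(rho_reg) = sum d_i^2 = 1 + 1 + 1 + 1 + 1 + 1 + 1 + 1 + 1 + 1 + 1 + 1 + 4 + 4 + 4 = 24 = |G|.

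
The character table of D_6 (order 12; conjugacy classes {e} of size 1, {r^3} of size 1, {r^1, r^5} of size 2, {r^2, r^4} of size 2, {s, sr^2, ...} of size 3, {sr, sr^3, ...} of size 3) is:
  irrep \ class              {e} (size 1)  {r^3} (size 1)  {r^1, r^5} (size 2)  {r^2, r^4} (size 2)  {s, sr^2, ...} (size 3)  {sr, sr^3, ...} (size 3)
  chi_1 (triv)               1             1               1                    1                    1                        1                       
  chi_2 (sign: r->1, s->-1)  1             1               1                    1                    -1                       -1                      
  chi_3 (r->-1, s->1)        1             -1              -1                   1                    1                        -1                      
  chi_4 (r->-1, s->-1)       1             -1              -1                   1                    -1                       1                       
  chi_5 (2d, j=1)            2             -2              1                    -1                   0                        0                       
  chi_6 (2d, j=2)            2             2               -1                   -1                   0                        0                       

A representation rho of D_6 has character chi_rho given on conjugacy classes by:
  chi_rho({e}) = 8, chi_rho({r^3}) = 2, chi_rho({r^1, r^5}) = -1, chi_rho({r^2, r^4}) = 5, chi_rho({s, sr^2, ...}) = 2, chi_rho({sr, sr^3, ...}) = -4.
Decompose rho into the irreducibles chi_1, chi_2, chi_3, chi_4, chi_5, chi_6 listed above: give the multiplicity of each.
Multiplicities: chi_1: 1, chi_2: 2, chi_3: 3, chi_4: 0, chi_5: 0, chi_6: 1.

Details: Use <chi_rho, chi> = (1/|G|) sum_C |C| * chi_rho(C) * conj(chi(C)) with |G| = 12 for each irreducible chi in the table:
  <chi_rho, chi_1> = (1/12)[1*(8)*conj(1) + 1*(2)*conj(1) + 2*(-1)*conj(1) + 2*(5)*conj(1) + 3*(2)*conj(1) + 3*(-4)*conj(1)]
      = (1/12)[(8) + (2) + (-2) + (10) + (6) + (-12)] = 12/12 = 1
  <chi_rho, chi_2> = (1/12)[1*(8)*conj(1) + 1*(2)*conj(1) + 2*(-1)*conj(1) + 2*(5)*conj(1) + 3*(2)*conj(-1) + 3*(-4)*conj(-1)]
      = (1/12)[(8) + (2) + (-2) + (10) + (-6) + (12)] = 24/12 = 2
  <chi_rho, chi_3> = (1/12)[1*(8)*conj(1) + 1*(2)*conj(-1) + 2*(-1)*conj(-1) + 2*(5)*conj(1) + 3*(2)*conj(1) + 3*(-4)*conj(-1)]
      = (1/12)[(8) + (-2) + (2) + (10) + (6) + (12)] = 36/12 = 3
  <chi_rho, chi_4> = (1/12)[1*(8)*conj(1) + 1*(2)*conj(-1) + 2*(-1)*conj(-1) + 2*(5)*conj(1) + 3*(2)*conj(-1) + 3*(-4)*conj(1)]
      = (1/12)[(8) + (-2) + (2) + (10) + (-6) + (-12)] = 0/12 = 0
  <chi_rho, chi_5> = (1/12)[1*(8)*conj(2) + 1*(2)*conj(-2) + 2*(-1)*conj(1) + 2*(5)*conj(-1) + 3*(2)*conj(0) + 3*(-4)*conj(0)]
      = (1/12)[(16) + (-4) + (-2) + (-10) + (0) + (0)] = 0/12 = 0
  <chi_rho, chi_6> = (1/12)[1*(8)*conj(2) + 1*(2)*conj(2) + 2*(-1)*conj(-1) + 2*(5)*conj(-1) + 3*(2)*conj(0) + 3*(-4)*conj(0)]
      = (1/12)[(16) + (4) + (2) + (-10) + (0) + (0)] = 12/12 = 1
Dimension check: dim(rho) = sum (mult * dim) = 1*1 + 2*1 + 3*1 + 0*1 + 0*2 + 1*2 = 8 = chi_rho(e) = 8.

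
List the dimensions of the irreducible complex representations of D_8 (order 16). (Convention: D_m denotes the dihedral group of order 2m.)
Dimensions: 1, 1, 1, 1, 2, 2, 2

Working: There are 7 irreducibles (= number of conjugacy classes). Their dimensions d_i satisfy sum d_i^2 = |G| = 16: 1 + 1 + 1 + 1 + 4 + 4 + 4 = 16.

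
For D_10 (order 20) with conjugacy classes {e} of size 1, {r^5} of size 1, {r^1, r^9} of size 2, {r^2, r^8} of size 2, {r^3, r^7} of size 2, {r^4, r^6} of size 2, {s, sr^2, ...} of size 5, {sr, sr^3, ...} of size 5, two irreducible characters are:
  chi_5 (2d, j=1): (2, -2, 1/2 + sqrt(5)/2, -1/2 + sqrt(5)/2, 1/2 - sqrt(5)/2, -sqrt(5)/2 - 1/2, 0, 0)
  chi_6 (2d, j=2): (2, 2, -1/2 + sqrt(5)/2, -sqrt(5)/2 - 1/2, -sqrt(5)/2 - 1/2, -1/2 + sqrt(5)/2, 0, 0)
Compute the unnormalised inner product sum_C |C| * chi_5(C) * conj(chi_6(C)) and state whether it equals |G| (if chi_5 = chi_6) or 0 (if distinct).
Sum = 0; so <chi_5, chi_6> = 0 (distinct irreducibles are orthogonal).

Details: Compute term by term over conjugacy classes (|C| * chi_5(C) * conj(chi_6(C))):
  1*(2)*conj(2) + 1*(-2)*conj(2) + 2*(1/2 + sqrt(5)/2)*conj(-1/2 + sqrt(5)/2) + 2*(-1/2 + sqrt(5)/2)*conj(-sqrt(5)/2 - 1/2) + 2*(1/2 - sqrt(5)/2)*conj(-sqrt(5)/2 - 1/2) + 2*(-sqrt(5)/2 - 1/2)*conj(-1/2 + sqrt(5)/2) + 5*(0)*conj(0) + 5*(0)*conj(0)
  = (4) + (-4) + (2) + (-2) + (2) + (-2) + (0) + (0)
  = 0.
Dividing by |G| = 20 gives 0/20 = 0, matching the row-orthogonality relation <chi_5, chi_6> = [chi_5 = chi_6].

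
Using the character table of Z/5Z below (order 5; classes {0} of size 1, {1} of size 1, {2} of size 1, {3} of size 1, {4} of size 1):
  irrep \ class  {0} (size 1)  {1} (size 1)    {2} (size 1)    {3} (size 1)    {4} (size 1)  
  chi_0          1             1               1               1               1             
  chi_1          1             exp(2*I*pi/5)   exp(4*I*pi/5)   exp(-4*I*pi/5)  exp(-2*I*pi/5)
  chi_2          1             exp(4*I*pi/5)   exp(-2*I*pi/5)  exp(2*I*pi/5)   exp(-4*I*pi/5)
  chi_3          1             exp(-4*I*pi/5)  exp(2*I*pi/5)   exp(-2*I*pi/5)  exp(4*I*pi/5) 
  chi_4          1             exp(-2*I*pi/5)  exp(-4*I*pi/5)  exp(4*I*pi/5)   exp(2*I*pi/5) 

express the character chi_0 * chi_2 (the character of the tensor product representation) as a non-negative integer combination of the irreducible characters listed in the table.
chi_0 tensor chi_2 = chi_2 (all other irreducibles have multiplicity 0).

Reasoning: The character of a tensor product is the pointwise product (chi_0 * chi_2)(C) = chi_0(C) * chi_2(C):
  {0}: (1)*(1), {1}: (1)*(exp(4*I*pi/5)), {2}: (1)*(exp(-2*I*pi/5)), {3}: (1)*(exp(2*I*pi/5)), {4}: (1)*(exp(-4*I*pi/5))
so (chi_0 * chi_2) takes values
  {0} -> 1, {1} -> exp(4*I*pi/5), {2} -> exp(-2*I*pi/5), {3} -> exp(2*I*pi/5), {4} -> exp(-4*I*pi/5).
Now take the inner product of this character with each irreducible chi from the table, <chi_0*chi_2, chi> = (1/5) sum_C |C| (chi_0*chi_2)(C) conj(chi(C)):
  <chi_0*chi_2, chi_0> = (1/5)[1*(1)*conj(1) + 1*(exp(4*I*pi/5))*conj(1) + 1*(exp(-2*I*pi/5))*conj(1) + 1*(exp(2*I*pi/5))*conj(1) + 1*(exp(-4*I*pi/5))*conj(1)]
      = (1/5)[(1) + (exp(4*I*pi/5)) + (exp(-2*I*pi/5)) + (exp(2*I*pi/5)) + (exp(-4*I*pi/5))] = 0/5 = 0
  <chi_0*chi_2, chi_1> = (1/5)[1*(1)*conj(1) + 1*(exp(4*I*pi/5))*conj(exp(2*I*pi/5)) + 1*(exp(-2*I*pi/5))*conj(exp(4*I*pi/5)) + 1*(exp(2*I*pi/5))*conj(exp(-4*I*pi/5)) + 1*(exp(-4*I*pi/5))*conj(exp(-2*I*pi/5))]
      = (1/5)[(1) + (exp(2*I*pi/5)) + (exp(4*I*pi/5)) + (exp(-4*I*pi/5)) + (exp(-2*I*pi/5))] = 0/5 = 0
  <chi_0*chi_2, chi_2> = (1/5)[1*(1)*conj(1) + 1*(exp(4*I*pi/5))*conj(exp(4*I*pi/5)) + 1*(exp(-2*I*pi/5))*conj(exp(-2*I*pi/5)) + 1*(exp(2*I*pi/5))*conj(exp(2*I*pi/5)) + 1*(exp(-4*I*pi/5))*conj(exp(-4*I*pi/5))]
      = (1/5)[(1) + (1) + (1) + (1) + (1)] = 5/5 = 1
  <chi_0*chi_2, chi_3> = (1/5)[1*(1)*conj(1) + 1*(exp(4*I*pi/5))*conj(exp(-4*I*pi/5)) + 1*(exp(-2*I*pi/5))*conj(exp(2*I*pi/5)) + 1*(exp(2*I*pi/5))*conj(exp(-2*I*pi/5)) + 1*(exp(-4*I*pi/5))*conj(exp(4*I*pi/5))]
      = (1/5)[(1) + (exp(-2*I*pi/5)) + (exp(-4*I*pi/5)) + (exp(4*I*pi/5)) + (exp(2*I*pi/5))] = 0/5 = 0
  <chi_0*chi_2, chi_4> = (1/5)[1*(1)*conj(1) + 1*(exp(4*I*pi/5))*conj(exp(-2*I*pi/5)) + 1*(exp(-2*I*pi/5))*conj(exp(-4*I*pi/5)) + 1*(exp(2*I*pi/5))*conj(exp(4*I*pi/5)) + 1*(exp(-4*I*pi/5))*conj(exp(2*I*pi/5))]
      = (1/5)[(1) + (exp(-4*I*pi/5)) + (exp(2*I*pi/5)) + (exp(-2*I*pi/5)) + (exp(4*I*pi/5))] = 0/5 = 0
(Exp terms are combined using exp(i*s)*conj(exp(i*t)) = exp(i*(s-t)), and sums of them are collapsed using the identity that for every m > 1 the m distinct m-th roots of unity sum to 0, e.g. 1 + exp(2*I*pi/3) + exp(-2*I*pi/3) = 0.)
Hence the multiplicities are chi_2: 1. Dimension check: dim(chi_0)*dim(chi_2) = 1*1 = 1 and sum (mult * dim) = 1*1 = 1.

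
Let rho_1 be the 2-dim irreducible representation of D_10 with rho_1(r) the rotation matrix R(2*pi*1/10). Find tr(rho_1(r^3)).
chi_{rho_1}(r^3) = 2*cos(2*pi*1*3/10) = 1/2 - sqrt(5)/2

Reasoning: rho_1(r^3) is rotation by angle 2*pi*1*3/10, whose trace is 2*cos(2*pi*1*3/10) = 1/2 - sqrt(5)/2.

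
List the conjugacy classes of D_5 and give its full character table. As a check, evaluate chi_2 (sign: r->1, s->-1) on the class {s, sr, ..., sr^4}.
Conjugacy classes: {e} of size 1, {r^1, r^4} of size 2, {r^2, r^3} of size 2, {s, sr, ..., sr^4} of size 5.
Character table:
  irrep \ class              {e} (size 1)  {r^1, r^4} (size 2)  {r^2, r^3} (size 2)  {s, sr, ..., sr^4} (size 5)
  chi_1 (triv)               1             1                    1                    1                          
  chi_2 (sign: r->1, s->-1)  1             1                    1                    -1                         
  chi_3 (2d, j=1)            2             -1/2 + sqrt(5)/2     -sqrt(5)/2 - 1/2     0                          
  chi_4 (2d, j=2)            2             -sqrt(5)/2 - 1/2     -1/2 + sqrt(5)/2     0                          

Spot check: chi_2 (sign: r->1, s->-1) on {s, sr, ..., sr^4} = -1.

Solution. D_5 has order 2*5 = 10 with 4 conjugacy classes, hence 4 irreducibles. Sum of squared dims 1 + 1 + 4 + 4 = 10 = |G|. Linear characters come from the abelianisation; the 2-dimensional irreps have character r^k -> 2*cos(2*pi*j*k/5), reflections -> 0.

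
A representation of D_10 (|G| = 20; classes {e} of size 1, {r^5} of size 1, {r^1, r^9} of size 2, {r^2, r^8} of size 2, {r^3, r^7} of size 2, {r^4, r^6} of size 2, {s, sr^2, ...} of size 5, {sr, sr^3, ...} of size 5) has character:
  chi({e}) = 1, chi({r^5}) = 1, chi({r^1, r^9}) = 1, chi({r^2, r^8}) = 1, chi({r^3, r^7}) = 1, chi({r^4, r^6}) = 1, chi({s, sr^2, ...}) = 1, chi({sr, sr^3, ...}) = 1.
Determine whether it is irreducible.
Irreducible: <chi, chi> = 1.

Working: <chi, chi> = (1/|G|) sum_C |C| * |chi(C)|^2 = (1/20)[1*|1|^2 + 1*|1|^2 + 2*|1|^2 + 2*|1|^2 + 2*|1|^2 + 2*|1|^2 + 5*|1|^2 + 5*|1|^2]
  = (1/20)[(1) + (1) + (2) + (2) + (2) + (2) + (5) + (5)] = 20/20 = 1.
A character is irreducible iff <chi, chi> = 1, so this representation is irreducible.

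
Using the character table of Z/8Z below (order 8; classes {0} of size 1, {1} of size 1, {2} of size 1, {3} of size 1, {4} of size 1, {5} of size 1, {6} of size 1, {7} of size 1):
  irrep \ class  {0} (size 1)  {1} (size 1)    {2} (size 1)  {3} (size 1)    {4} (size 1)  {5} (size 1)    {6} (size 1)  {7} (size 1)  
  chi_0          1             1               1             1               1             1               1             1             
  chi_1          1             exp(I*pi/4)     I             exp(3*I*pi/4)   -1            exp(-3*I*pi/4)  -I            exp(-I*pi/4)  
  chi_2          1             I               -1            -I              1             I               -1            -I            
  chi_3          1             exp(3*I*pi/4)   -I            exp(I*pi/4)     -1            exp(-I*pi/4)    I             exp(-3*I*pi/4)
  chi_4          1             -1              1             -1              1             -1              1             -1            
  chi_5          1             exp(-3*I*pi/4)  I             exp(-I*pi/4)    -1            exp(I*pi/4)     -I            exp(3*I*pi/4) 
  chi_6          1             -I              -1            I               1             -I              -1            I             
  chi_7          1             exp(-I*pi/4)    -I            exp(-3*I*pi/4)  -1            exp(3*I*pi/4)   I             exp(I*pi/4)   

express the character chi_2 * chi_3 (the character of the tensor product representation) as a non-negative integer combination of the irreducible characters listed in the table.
chi_2 tensor chi_3 = chi_5 (all other irreducibles have multiplicity 0).

Reasoning: The character of a tensor product is the pointwise product (chi_2 * chi_3)(C) = chi_2(C) * chi_3(C):
  {0}: (1)*(1), {1}: (I)*(exp(3*I*pi/4)), {2}: (-1)*(-I), {3}: (-I)*(exp(I*pi/4)), {4}: (1)*(-1), {5}: (I)*(exp(-I*pi/4)), {6}: (-1)*(I), {7}: (-I)*(exp(-3*I*pi/4))
so (chi_2 * chi_3) takes values
  {0} -> 1, {1} -> exp(-3*I*pi/4), {2} -> I, {3} -> -exp(3*I*pi/4), {4} -> -1, {5} -> exp(I*pi/4), {6} -> -I, {7} -> -exp(-I*pi/4).
Now take the inner product of this character with each irreducible chi from the table, <chi_2*chi_3, chi> = (1/8) sum_C |C| (chi_2*chi_3)(C) conj(chi(C)):
  <chi_2*chi_3, chi_0> = (1/8)[1*(1)*conj(1) + 1*(exp(-3*I*pi/4))*conj(1) + 1*(I)*conj(1) + 1*(-exp(3*I*pi/4))*conj(1) + 1*(-1)*conj(1) + 1*(exp(I*pi/4))*conj(1) + 1*(-I)*conj(1) + 1*(-exp(-I*pi/4))*conj(1)]
      = (1/8)[(1) + (exp(-3*I*pi/4)) + (I) + (-exp(3*I*pi/4)) + (-1) + (exp(I*pi/4)) + (-I) + (-exp(-I*pi/4))] = 0/8 = 0
  <chi_2*chi_3, chi_1> = (1/8)[1*(1)*conj(1) + 1*(exp(-3*I*pi/4))*conj(exp(I*pi/4)) + 1*(I)*conj(I) + 1*(-exp(3*I*pi/4))*conj(exp(3*I*pi/4)) + 1*(-1)*conj(-1) + 1*(exp(I*pi/4))*conj(exp(-3*I*pi/4)) + 1*(-I)*conj(-I) + 1*(-exp(-I*pi/4))*conj(exp(-I*pi/4))]
      = (1/8)[(1) + (-1) + (1) + (-1) + (1) + (-1) + (1) + (-1)] = 0/8 = 0
  <chi_2*chi_3, chi_2> = (1/8)[1*(1)*conj(1) + 1*(exp(-3*I*pi/4))*conj(I) + 1*(I)*conj(-1) + 1*(-exp(3*I*pi/4))*conj(-I) + 1*(-1)*conj(1) + 1*(exp(I*pi/4))*conj(I) + 1*(-I)*conj(-1) + 1*(-exp(-I*pi/4))*conj(-I)]
      = (1/8)[(1) + (-exp(-I*pi/4)) + (-I) + (-exp(-3*I*pi/4)) + (-1) + (-exp(3*I*pi/4)) + (I) + (-exp(I*pi/4))] = 0/8 = 0
  <chi_2*chi_3, chi_3> = (1/8)[1*(1)*conj(1) + 1*(exp(-3*I*pi/4))*conj(exp(3*I*pi/4)) + 1*(I)*conj(-I) + 1*(-exp(3*I*pi/4))*conj(exp(I*pi/4)) + 1*(-1)*conj(-1) + 1*(exp(I*pi/4))*conj(exp(-I*pi/4)) + 1*(-I)*conj(I) + 1*(-exp(-I*pi/4))*conj(exp(-3*I*pi/4))]
      = (1/8)[(1) + (I) + (-1) + (-I) + (1) + (I) + (-1) + (-I)] = 0/8 = 0
  <chi_2*chi_3, chi_4> = (1/8)[1*(1)*conj(1) + 1*(exp(-3*I*pi/4))*conj(-1) + 1*(I)*conj(1) + 1*(-exp(3*I*pi/4))*conj(-1) + 1*(-1)*conj(1) + 1*(exp(I*pi/4))*conj(-1) + 1*(-I)*conj(1) + 1*(-exp(-I*pi/4))*conj(-1)]
      = (1/8)[(1) + (-exp(-3*I*pi/4)) + (I) + (exp(3*I*pi/4)) + (-1) + (-exp(I*pi/4)) + (-I) + (exp(-I*pi/4))] = 0/8 = 0
  <chi_2*chi_3, chi_5> = (1/8)[1*(1)*conj(1) + 1*(exp(-3*I*pi/4))*conj(exp(-3*I*pi/4)) + 1*(I)*conj(I) + 1*(-exp(3*I*pi/4))*conj(exp(-I*pi/4)) + 1*(-1)*conj(-1) + 1*(exp(I*pi/4))*conj(exp(I*pi/4)) + 1*(-I)*conj(-I) + 1*(-exp(-I*pi/4))*conj(exp(3*I*pi/4))]
      = (1/8)[(1) + (1) + (1) + (1) + (1) + (1) + (1) + (1)] = 8/8 = 1
  <chi_2*chi_3, chi_6> = (1/8)[1*(1)*conj(1) + 1*(exp(-3*I*pi/4))*conj(-I) + 1*(I)*conj(-1) + 1*(-exp(3*I*pi/4))*conj(I) + 1*(-1)*conj(1) + 1*(exp(I*pi/4))*conj(-I) + 1*(-I)*conj(-1) + 1*(-exp(-I*pi/4))*conj(I)]
      = (1/8)[(1) + (exp(-I*pi/4)) + (-I) + (exp(-3*I*pi/4)) + (-1) + (exp(3*I*pi/4)) + (I) + (exp(I*pi/4))] = 0/8 = 0
  <chi_2*chi_3, chi_7> = (1/8)[1*(1)*conj(1) + 1*(exp(-3*I*pi/4))*conj(exp(-I*pi/4)) + 1*(I)*conj(-I) + 1*(-exp(3*I*pi/4))*conj(exp(-3*I*pi/4)) + 1*(-1)*conj(-1) + 1*(exp(I*pi/4))*conj(exp(3*I*pi/4)) + 1*(-I)*conj(I) + 1*(-exp(-I*pi/4))*conj(exp(I*pi/4))]
      = (1/8)[(1) + (-I) + (-1) + (I) + (1) + (-I) + (-1) + (I)] = 0/8 = 0
(Exp terms are combined using exp(i*s)*conj(exp(i*t)) = exp(i*(s-t)), and sums of them are collapsed using the identity that for every m > 1 the m distinct m-th roots of unity sum to 0, e.g. 1 + exp(2*I*pi/3) + exp(-2*I*pi/3) = 0.)
Hence the multiplicities are chi_5: 1. Dimension check: dim(chi_2)*dim(chi_3) = 1*1 = 1 and sum (mult * dim) = 1*1 = 1.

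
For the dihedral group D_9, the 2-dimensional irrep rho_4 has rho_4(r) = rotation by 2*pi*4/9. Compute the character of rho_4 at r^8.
chi_{rho_4}(r^8) = 2*cos(2*pi*4*8/9) = -2*cos(pi/9)

Derivation: rho_4(r^8) is rotation by angle 2*pi*4*8/9, whose trace is 2*cos(2*pi*4*8/9) = -2*cos(pi/9).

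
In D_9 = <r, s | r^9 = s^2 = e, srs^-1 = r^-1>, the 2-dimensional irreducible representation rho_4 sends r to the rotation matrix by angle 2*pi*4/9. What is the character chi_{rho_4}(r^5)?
chi_{rho_4}(r^5) = 2*cos(2*pi*4*5/9) = 2*cos(40*pi/9)

Derivation: rho_4(r^5) is rotation by angle 2*pi*4*5/9, whose trace is 2*cos(2*pi*4*5/9) = 2*cos(40*pi/9).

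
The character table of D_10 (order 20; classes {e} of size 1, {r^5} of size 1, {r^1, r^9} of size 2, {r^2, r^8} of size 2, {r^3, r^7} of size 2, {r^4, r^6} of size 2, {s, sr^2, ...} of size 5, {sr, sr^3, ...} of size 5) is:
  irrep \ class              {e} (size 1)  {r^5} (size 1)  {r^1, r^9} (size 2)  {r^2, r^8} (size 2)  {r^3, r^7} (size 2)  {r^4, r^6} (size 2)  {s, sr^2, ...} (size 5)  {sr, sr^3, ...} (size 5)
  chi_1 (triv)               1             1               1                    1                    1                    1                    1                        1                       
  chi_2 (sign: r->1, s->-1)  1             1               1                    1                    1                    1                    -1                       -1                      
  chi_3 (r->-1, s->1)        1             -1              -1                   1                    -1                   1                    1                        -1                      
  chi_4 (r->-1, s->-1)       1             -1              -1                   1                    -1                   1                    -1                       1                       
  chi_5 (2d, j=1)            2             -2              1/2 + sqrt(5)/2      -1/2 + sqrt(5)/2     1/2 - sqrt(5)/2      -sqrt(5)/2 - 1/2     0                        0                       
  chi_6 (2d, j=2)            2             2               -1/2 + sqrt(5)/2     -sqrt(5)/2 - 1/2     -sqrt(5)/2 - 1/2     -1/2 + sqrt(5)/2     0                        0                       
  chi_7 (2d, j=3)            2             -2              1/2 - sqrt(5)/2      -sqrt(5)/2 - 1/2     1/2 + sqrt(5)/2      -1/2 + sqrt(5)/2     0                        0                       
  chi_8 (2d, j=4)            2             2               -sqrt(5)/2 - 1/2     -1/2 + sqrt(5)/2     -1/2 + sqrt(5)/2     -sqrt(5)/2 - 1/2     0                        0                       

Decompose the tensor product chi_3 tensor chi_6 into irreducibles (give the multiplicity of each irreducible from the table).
chi_3 tensor chi_6 = chi_7 (all other irreducibles have multiplicity 0).

Derivation: The character of a tensor product is the pointwise product (chi_3 * chi_6)(C) = chi_3(C) * chi_6(C):
  {e}: (1)*(2), {r^5}: (-1)*(2), {r^1, r^9}: (-1)*(-1/2 + sqrt(5)/2), {r^2, r^8}: (1)*(-sqrt(5)/2 - 1/2), {r^3, r^7}: (-1)*(-sqrt(5)/2 - 1/2), {r^4, r^6}: (1)*(-1/2 + sqrt(5)/2), {s, sr^2, ...}: (1)*(0), {sr, sr^3, ...}: (-1)*(0)
so (chi_3 * chi_6) takes values
  {e} -> 2, {r^5} -> -2, {r^1, r^9} -> 1/2 - sqrt(5)/2, {r^2, r^8} -> -sqrt(5)/2 - 1/2, {r^3, r^7} -> 1/2 + sqrt(5)/2, {r^4, r^6} -> -1/2 + sqrt(5)/2, {s, sr^2, ...} -> 0, {sr, sr^3, ...} -> 0.
Now take the inner product of this character with each irreducible chi from the table, <chi_3*chi_6, chi> = (1/20) sum_C |C| (chi_3*chi_6)(C) conj(chi(C)):
  <chi_3*chi_6, chi_1> = (1/20)[1*(2)*conj(1) + 1*(-2)*conj(1) + 2*(1/2 - sqrt(5)/2)*conj(1) + 2*(-sqrt(5)/2 - 1/2)*conj(1) + 2*(1/2 + sqrt(5)/2)*conj(1) + 2*(-1/2 + sqrt(5)/2)*conj(1) + 5*(0)*conj(1) + 5*(0)*conj(1)]
      = (1/20)[(2) + (-2) + (1 - sqrt(5)) + (-sqrt(5) - 1) + (1 + sqrt(5)) + (-1 + sqrt(5)) + (0) + (0)] = 0/20 = 0
  <chi_3*chi_6, chi_2> = (1/20)[1*(2)*conj(1) + 1*(-2)*conj(1) + 2*(1/2 - sqrt(5)/2)*conj(1) + 2*(-sqrt(5)/2 - 1/2)*conj(1) + 2*(1/2 + sqrt(5)/2)*conj(1) + 2*(-1/2 + sqrt(5)/2)*conj(1) + 5*(0)*conj(-1) + 5*(0)*conj(-1)]
      = (1/20)[(2) + (-2) + (1 - sqrt(5)) + (-sqrt(5) - 1) + (1 + sqrt(5)) + (-1 + sqrt(5)) + (0) + (0)] = 0/20 = 0
  <chi_3*chi_6, chi_3> = (1/20)[1*(2)*conj(1) + 1*(-2)*conj(-1) + 2*(1/2 - sqrt(5)/2)*conj(-1) + 2*(-sqrt(5)/2 - 1/2)*conj(1) + 2*(1/2 + sqrt(5)/2)*conj(-1) + 2*(-1/2 + sqrt(5)/2)*conj(1) + 5*(0)*conj(1) + 5*(0)*conj(-1)]
      = (1/20)[(2) + (2) + (-1 + sqrt(5)) + (-sqrt(5) - 1) + (-sqrt(5) - 1) + (-1 + sqrt(5)) + (0) + (0)] = 0/20 = 0
  <chi_3*chi_6, chi_4> = (1/20)[1*(2)*conj(1) + 1*(-2)*conj(-1) + 2*(1/2 - sqrt(5)/2)*conj(-1) + 2*(-sqrt(5)/2 - 1/2)*conj(1) + 2*(1/2 + sqrt(5)/2)*conj(-1) + 2*(-1/2 + sqrt(5)/2)*conj(1) + 5*(0)*conj(-1) + 5*(0)*conj(1)]
      = (1/20)[(2) + (2) + (-1 + sqrt(5)) + (-sqrt(5) - 1) + (-sqrt(5) - 1) + (-1 + sqrt(5)) + (0) + (0)] = 0/20 = 0
  <chi_3*chi_6, chi_5> = (1/20)[1*(2)*conj(2) + 1*(-2)*conj(-2) + 2*(1/2 - sqrt(5)/2)*conj(1/2 + sqrt(5)/2) + 2*(-sqrt(5)/2 - 1/2)*conj(-1/2 + sqrt(5)/2) + 2*(1/2 + sqrt(5)/2)*conj(1/2 - sqrt(5)/2) + 2*(-1/2 + sqrt(5)/2)*conj(-sqrt(5)/2 - 1/2) + 5*(0)*conj(0) + 5*(0)*conj(0)]
      = (1/20)[(4) + (4) + (-2) + (-2) + (-2) + (-2) + (0) + (0)] = 0/20 = 0
  <chi_3*chi_6, chi_6> = (1/20)[1*(2)*conj(2) + 1*(-2)*conj(2) + 2*(1/2 - sqrt(5)/2)*conj(-1/2 + sqrt(5)/2) + 2*(-sqrt(5)/2 - 1/2)*conj(-sqrt(5)/2 - 1/2) + 2*(1/2 + sqrt(5)/2)*conj(-sqrt(5)/2 - 1/2) + 2*(-1/2 + sqrt(5)/2)*conj(-1/2 + sqrt(5)/2) + 5*(0)*conj(0) + 5*(0)*conj(0)]
      = (1/20)[(4) + (-4) + (-3 + sqrt(5)) + (sqrt(5) + 3) + (-3 - sqrt(5)) + (3 - sqrt(5)) + (0) + (0)] = 0/20 = 0
  <chi_3*chi_6, chi_7> = (1/20)[1*(2)*conj(2) + 1*(-2)*conj(-2) + 2*(1/2 - sqrt(5)/2)*conj(1/2 - sqrt(5)/2) + 2*(-sqrt(5)/2 - 1/2)*conj(-sqrt(5)/2 - 1/2) + 2*(1/2 + sqrt(5)/2)*conj(1/2 + sqrt(5)/2) + 2*(-1/2 + sqrt(5)/2)*conj(-1/2 + sqrt(5)/2) + 5*(0)*conj(0) + 5*(0)*conj(0)]
      = (1/20)[(4) + (4) + (3 - sqrt(5)) + (sqrt(5) + 3) + (sqrt(5) + 3) + (3 - sqrt(5)) + (0) + (0)] = 20/20 = 1
  <chi_3*chi_6, chi_8> = (1/20)[1*(2)*conj(2) + 1*(-2)*conj(2) + 2*(1/2 - sqrt(5)/2)*conj(-sqrt(5)/2 - 1/2) + 2*(-sqrt(5)/2 - 1/2)*conj(-1/2 + sqrt(5)/2) + 2*(1/2 + sqrt(5)/2)*conj(-1/2 + sqrt(5)/2) + 2*(-1/2 + sqrt(5)/2)*conj(-sqrt(5)/2 - 1/2) + 5*(0)*conj(0) + 5*(0)*conj(0)]
      = (1/20)[(4) + (-4) + (2) + (-2) + (2) + (-2) + (0) + (0)] = 0/20 = 0
Hence the multiplicities are chi_7: 1. Dimension check: dim(chi_3)*dim(chi_6) = 1*2 = 2 and sum (mult * dim) = 1*2 = 2.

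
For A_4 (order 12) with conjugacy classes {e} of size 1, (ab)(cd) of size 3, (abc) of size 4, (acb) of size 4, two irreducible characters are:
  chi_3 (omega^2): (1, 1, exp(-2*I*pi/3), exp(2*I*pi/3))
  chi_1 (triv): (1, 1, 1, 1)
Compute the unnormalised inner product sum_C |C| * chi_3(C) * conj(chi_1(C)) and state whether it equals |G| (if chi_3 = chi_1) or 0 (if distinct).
Sum = 0; so <chi_3, chi_1> = 0 (distinct irreducibles are orthogonal).

Solution. Compute term by term over conjugacy classes (|C| * chi_3(C) * conj(chi_1(C))):
  1*(1)*conj(1) + 3*(1)*conj(1) + 4*(exp(-2*I*pi/3))*conj(1) + 4*(exp(2*I*pi/3))*conj(1)
  = (1) + (3) + (4*exp(-2*I*pi/3)) + (4*exp(2*I*pi/3))
  = 0.
(Exp terms are combined using exp(i*s)*conj(exp(i*t)) = exp(i*(s-t)), and sums of them are collapsed using the identity that for every m > 1 the m distinct m-th roots of unity sum to 0, e.g. 1 + exp(2*I*pi/3) + exp(-2*I*pi/3) = 0.)
Dividing by |G| = 12 gives 0/12 = 0, matching the row-orthogonality relation <chi_3, chi_1> = [chi_3 = chi_1].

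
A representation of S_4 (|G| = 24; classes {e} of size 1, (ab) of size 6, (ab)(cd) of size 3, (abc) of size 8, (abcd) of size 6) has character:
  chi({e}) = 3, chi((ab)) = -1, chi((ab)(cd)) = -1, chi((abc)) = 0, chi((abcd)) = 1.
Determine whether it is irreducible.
Irreducible: <chi, chi> = 1.

Argument: <chi, chi> = (1/|G|) sum_C |C| * |chi(C)|^2 = (1/24)[1*|3|^2 + 6*|-1|^2 + 3*|-1|^2 + 8*|0|^2 + 6*|1|^2]
  = (1/24)[(9) + (6) + (3) + (0) + (6)] = 24/24 = 1.
A character is irreducible iff <chi, chi> = 1, so this representation is irreducible.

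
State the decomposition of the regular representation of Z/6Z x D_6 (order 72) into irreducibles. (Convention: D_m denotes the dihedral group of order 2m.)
Each irreducible V_i of dimension d_i appears with multiplicity d_i, i.e. rho_reg = (direct sum over all irreducibles V_i) d_i V_i. The irreducible dimensions for Z/6Z x D_6 are 1, 1, 1, 1, 1, 1, 1, 1, 1, 1, 1, 1, 1, 1, 1, 1, 1, 1, 1, 1, 1, 1, 1, 1, 2, 2, 2, 2, 2, 2, 2, 2, 2, 2, 2, 2: 24 irreducibles of dimension 1, each with multiplicity 1; 12 irreducibles of dimension 2, each with multiplicity 2. Total dimension 24*1*1 + 12*2*2 = 72 = |G|.

Reasoning: General theorem: in the regular representation of a finite group G, each irreducible appears with multiplicity equal to its dimension. Check: dim(rho_reg) = sum d_i^2 = 1 + 1 + 1 + 1 + 1 + 1 + 1 + 1 + 1 + 1 + 1 + 1 + 1 + 1 + 1 + 1 + 1 + 1 + 1 + 1 + 1 + 1 + 1 + 1 + 4 + 4 + 4 + 4 + 4 + 4 + 4 + 4 + 4 + 4 + 4 + 4 = 72 = |G|.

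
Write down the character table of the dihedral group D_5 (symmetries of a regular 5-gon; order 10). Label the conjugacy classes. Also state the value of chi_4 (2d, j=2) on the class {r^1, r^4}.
Conjugacy classes: {e} of size 1, {r^1, r^4} of size 2, {r^2, r^3} of size 2, {s, sr, ..., sr^4} of size 5.
Character table:
  irrep \ class              {e} (size 1)  {r^1, r^4} (size 2)  {r^2, r^3} (size 2)  {s, sr, ..., sr^4} (size 5)
  chi_1 (triv)               1             1                    1                    1                          
  chi_2 (sign: r->1, s->-1)  1             1                    1                    -1                         
  chi_3 (2d, j=1)            2             -1/2 + sqrt(5)/2     -sqrt(5)/2 - 1/2     0                          
  chi_4 (2d, j=2)            2             -sqrt(5)/2 - 1/2     -1/2 + sqrt(5)/2     0                          

Spot check: chi_4 (2d, j=2) on {r^1, r^4} = -sqrt(5)/2 - 1/2.

Solution. D_5 has order 2*5 = 10 with 4 conjugacy classes, hence 4 irreducibles. Sum of squared dims 1 + 1 + 4 + 4 = 10 = |G|. Linear characters come from the abelianisation; the 2-dimensional irreps have character r^k -> 2*cos(2*pi*j*k/5), reflections -> 0.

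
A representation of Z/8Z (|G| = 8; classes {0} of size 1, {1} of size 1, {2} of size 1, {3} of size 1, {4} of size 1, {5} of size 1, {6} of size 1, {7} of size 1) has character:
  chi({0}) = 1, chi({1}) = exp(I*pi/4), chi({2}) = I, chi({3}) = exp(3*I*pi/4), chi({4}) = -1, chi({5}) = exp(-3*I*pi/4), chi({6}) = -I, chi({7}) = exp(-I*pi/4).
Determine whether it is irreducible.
Irreducible: <chi, chi> = 1.

Explanation: <chi, chi> = (1/|G|) sum_C |C| * |chi(C)|^2 = (1/8)[1*|1|^2 + 1*|exp(I*pi/4)|^2 + 1*|I|^2 + 1*|exp(3*I*pi/4)|^2 + 1*|-1|^2 + 1*|exp(-3*I*pi/4)|^2 + 1*|-I|^2 + 1*|exp(-I*pi/4)|^2]
  = (1/8)[(1) + (1) + (1) + (1) + (1) + (1) + (1) + (1)] = 8/8 = 1.
(Exp terms are combined using exp(i*s)*conj(exp(i*t)) = exp(i*(s-t)), and sums of them are collapsed using the identity that for every m > 1 the m distinct m-th roots of unity sum to 0, e.g. 1 + exp(2*I*pi/3) + exp(-2*I*pi/3) = 0.)
A character is irreducible iff <chi, chi> = 1, so this representation is irreducible.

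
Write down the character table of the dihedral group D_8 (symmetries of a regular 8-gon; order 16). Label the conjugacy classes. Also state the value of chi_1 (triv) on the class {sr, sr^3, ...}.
Conjugacy classes: {e} of size 1, {r^4} of size 1, {r^1, r^7} of size 2, {r^2, r^6} of size 2, {r^3, r^5} of size 2, {s, sr^2, ...} of size 4, {sr, sr^3, ...} of size 4.
Character table:
  irrep \ class              {e} (size 1)  {r^4} (size 1)  {r^1, r^7} (size 2)  {r^2, r^6} (size 2)  {r^3, r^5} (size 2)  {s, sr^2, ...} (size 4)  {sr, sr^3, ...} (size 4)
  chi_1 (triv)               1             1               1                    1                    1                    1                        1                       
  chi_2 (sign: r->1, s->-1)  1             1               1                    1                    1                    -1                       -1                      
  chi_3 (r->-1, s->1)        1             1               -1                   1                    -1                   1                        -1                      
  chi_4 (r->-1, s->-1)       1             1               -1                   1                    -1                   -1                       1                       
  chi_5 (2d, j=1)            2             -2              sqrt(2)              0                    -sqrt(2)             0                        0                       
  chi_6 (2d, j=2)            2             2               0                    -2                   0                    0                        0                       
  chi_7 (2d, j=3)            2             -2              -sqrt(2)             0                    sqrt(2)              0                        0                       

Spot check: chi_1 (triv) on {sr, sr^3, ...} = 1.

D_8 has order 2*8 = 16 with 7 conjugacy classes, hence 7 irreducibles. Sum of squared dims 1 + 1 + 1 + 1 + 4 + 4 + 4 = 16 = |G|. Linear characters come from the abelianisation; the 2-dimensional irreps have character r^k -> 2*cos(2*pi*j*k/8), reflections -> 0.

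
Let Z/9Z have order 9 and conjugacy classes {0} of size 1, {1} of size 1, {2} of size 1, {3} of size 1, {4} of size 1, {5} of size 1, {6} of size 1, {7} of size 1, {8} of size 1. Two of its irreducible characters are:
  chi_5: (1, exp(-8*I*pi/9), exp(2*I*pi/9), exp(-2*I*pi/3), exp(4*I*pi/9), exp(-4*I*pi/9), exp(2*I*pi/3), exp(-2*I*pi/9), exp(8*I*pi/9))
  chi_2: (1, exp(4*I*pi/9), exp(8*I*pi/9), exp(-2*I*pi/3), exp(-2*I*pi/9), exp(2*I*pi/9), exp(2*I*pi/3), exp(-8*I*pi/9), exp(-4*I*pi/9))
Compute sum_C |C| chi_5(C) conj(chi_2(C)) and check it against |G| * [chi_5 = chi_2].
Sum = 0; so <chi_5, chi_2> = 0 (distinct irreducibles are orthogonal).

Working: Compute term by term over conjugacy classes (|C| * chi_5(C) * conj(chi_2(C))):
  1*(1)*conj(1) + 1*(exp(-8*I*pi/9))*conj(exp(4*I*pi/9)) + 1*(exp(2*I*pi/9))*conj(exp(8*I*pi/9)) + 1*(exp(-2*I*pi/3))*conj(exp(-2*I*pi/3)) + 1*(exp(4*I*pi/9))*conj(exp(-2*I*pi/9)) + 1*(exp(-4*I*pi/9))*conj(exp(2*I*pi/9)) + 1*(exp(2*I*pi/3))*conj(exp(2*I*pi/3)) + 1*(exp(-2*I*pi/9))*conj(exp(-8*I*pi/9)) + 1*(exp(8*I*pi/9))*conj(exp(-4*I*pi/9))
  = (1) + (exp(2*I*pi/3)) + (exp(-2*I*pi/3)) + (1) + (exp(2*I*pi/3)) + (exp(-2*I*pi/3)) + (1) + (exp(2*I*pi/3)) + (exp(-2*I*pi/3))
  = 0.
(Exp terms are combined using exp(i*s)*conj(exp(i*t)) = exp(i*(s-t)), and sums of them are collapsed using the identity that for every m > 1 the m distinct m-th roots of unity sum to 0, e.g. 1 + exp(2*I*pi/3) + exp(-2*I*pi/3) = 0.)
Dividing by |G| = 9 gives 0/9 = 0, matching the row-orthogonality relation <chi_5, chi_2> = [chi_5 = chi_2].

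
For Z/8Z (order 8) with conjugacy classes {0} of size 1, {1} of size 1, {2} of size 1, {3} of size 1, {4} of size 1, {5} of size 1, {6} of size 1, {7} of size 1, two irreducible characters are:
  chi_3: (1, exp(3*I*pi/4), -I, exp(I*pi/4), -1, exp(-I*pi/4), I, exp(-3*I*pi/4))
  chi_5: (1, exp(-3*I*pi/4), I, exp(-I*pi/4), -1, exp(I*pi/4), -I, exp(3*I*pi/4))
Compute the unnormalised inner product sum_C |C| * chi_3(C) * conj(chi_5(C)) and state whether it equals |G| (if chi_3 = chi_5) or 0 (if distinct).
Sum = 0; so <chi_3, chi_5> = 0 (distinct irreducibles are orthogonal).

Details: Compute term by term over conjugacy classes (|C| * chi_3(C) * conj(chi_5(C))):
  1*(1)*conj(1) + 1*(exp(3*I*pi/4))*conj(exp(-3*I*pi/4)) + 1*(-I)*conj(I) + 1*(exp(I*pi/4))*conj(exp(-I*pi/4)) + 1*(-1)*conj(-1) + 1*(exp(-I*pi/4))*conj(exp(I*pi/4)) + 1*(I)*conj(-I) + 1*(exp(-3*I*pi/4))*conj(exp(3*I*pi/4))
  = (1) + (-I) + (-1) + (I) + (1) + (-I) + (-1) + (I)
  = 0.
(Exp terms are combined using exp(i*s)*conj(exp(i*t)) = exp(i*(s-t)), and sums of them are collapsed using the identity that for every m > 1 the m distinct m-th roots of unity sum to 0, e.g. 1 + exp(2*I*pi/3) + exp(-2*I*pi/3) = 0.)
Dividing by |G| = 8 gives 0/8 = 0, matching the row-orthogonality relation <chi_3, chi_5> = [chi_3 = chi_5].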